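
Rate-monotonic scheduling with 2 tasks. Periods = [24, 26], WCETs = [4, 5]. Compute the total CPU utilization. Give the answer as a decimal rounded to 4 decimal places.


Compute individual utilizations (exact fractions):
  Task 1: C/T = 4/24 = 1/6 (approx. 0.1667)
  Task 2: C/T = 5/26 (approx. 0.1923)
Total utilization U = 1/6 + 5/26 = 14/39
Rounded to 4 decimal places: U = 0.3590
RM (Liu & Layland) bound for 2 tasks = 0.828427; compare with U = 14/39 (approx. 0.358974)
U <= bound, so schedulable by RM sufficient condition.

0.3590


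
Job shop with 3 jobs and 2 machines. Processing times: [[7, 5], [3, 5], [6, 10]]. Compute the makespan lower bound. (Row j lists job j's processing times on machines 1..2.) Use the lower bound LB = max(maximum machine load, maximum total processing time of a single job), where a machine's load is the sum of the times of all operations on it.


Machine loads:
  Machine 1: 7 + 3 + 6 = 16
  Machine 2: 5 + 5 + 10 = 20
Max machine load = 20
Job totals:
  Job 1: 12
  Job 2: 8
  Job 3: 16
Max job total = 16
Lower bound = max(20, 16) = 20

20


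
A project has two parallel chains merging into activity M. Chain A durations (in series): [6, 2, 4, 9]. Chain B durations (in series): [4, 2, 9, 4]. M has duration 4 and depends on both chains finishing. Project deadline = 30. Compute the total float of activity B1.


Forward pass: ES(B1) = sum of predecessors on chain B = 0
EF = ES + duration = 0 + 4 = 4
Backward pass: LF(M) = deadline = 30; LS(M) = 30 - 4 = 26
LF(B1) = LS(M) - sum(successors on chain B) = 26 - 15 = 11
LS = LF - duration = 11 - 4 = 7
Total float = LS - ES = 7 - 0 = 7

7


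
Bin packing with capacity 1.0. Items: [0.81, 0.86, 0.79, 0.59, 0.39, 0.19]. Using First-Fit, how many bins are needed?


Place items sequentially using First-Fit:
  Item 0.81 -> new Bin 1
  Item 0.86 -> new Bin 2
  Item 0.79 -> new Bin 3
  Item 0.59 -> new Bin 4
  Item 0.39 -> Bin 4 (now 0.98)
  Item 0.19 -> Bin 1 (now 1.0)
Total bins used = 4

4


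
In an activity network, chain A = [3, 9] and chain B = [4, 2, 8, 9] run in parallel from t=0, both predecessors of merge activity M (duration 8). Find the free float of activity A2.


ES(A2) = sum of predecessors on chain A = 3
EF(A2) = ES + duration = 3 + 9 = 12
Successor of A2 is M. ES(M) = max(sum(A), sum(B)) = max(12, 23) = 23
Free float = ES(successor) - EF(current) = 23 - 12 = 11

11


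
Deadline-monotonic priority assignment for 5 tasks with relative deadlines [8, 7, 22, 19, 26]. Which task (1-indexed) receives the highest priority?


Sort tasks by relative deadline (ascending):
  Task 2: deadline = 7
  Task 1: deadline = 8
  Task 4: deadline = 19
  Task 3: deadline = 22
  Task 5: deadline = 26
Priority order (highest first): [2, 1, 4, 3, 5]
Highest priority task = 2

2


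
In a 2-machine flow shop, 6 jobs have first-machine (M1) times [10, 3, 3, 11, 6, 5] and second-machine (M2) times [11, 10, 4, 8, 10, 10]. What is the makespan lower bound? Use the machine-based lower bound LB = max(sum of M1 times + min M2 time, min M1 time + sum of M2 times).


LB1 = sum(M1 times) + min(M2 times) = 38 + 4 = 42
LB2 = min(M1 times) + sum(M2 times) = 3 + 53 = 56
Lower bound = max(LB1, LB2) = max(42, 56) = 56

56


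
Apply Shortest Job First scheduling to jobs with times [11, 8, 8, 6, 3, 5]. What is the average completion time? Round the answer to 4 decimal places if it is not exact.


SJF order (ascending): [3, 5, 6, 8, 8, 11]
Completion times:
  Job 1: burst=3, C=3
  Job 2: burst=5, C=8
  Job 3: burst=6, C=14
  Job 4: burst=8, C=22
  Job 5: burst=8, C=30
  Job 6: burst=11, C=41
Average completion = 118/6 = 19.6667

19.6667


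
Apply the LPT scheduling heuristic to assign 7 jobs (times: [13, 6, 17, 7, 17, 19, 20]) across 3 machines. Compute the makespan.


Sort jobs in decreasing order (LPT): [20, 19, 17, 17, 13, 7, 6]
Assign each job to the least loaded machine:
  Machine 1: jobs [20, 7, 6], load = 33
  Machine 2: jobs [19, 13], load = 32
  Machine 3: jobs [17, 17], load = 34
Makespan = max load = 34

34


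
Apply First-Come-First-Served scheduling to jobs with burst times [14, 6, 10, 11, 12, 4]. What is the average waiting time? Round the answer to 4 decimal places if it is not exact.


FCFS order (as given): [14, 6, 10, 11, 12, 4]
Waiting times:
  Job 1: wait = 0
  Job 2: wait = 14
  Job 3: wait = 20
  Job 4: wait = 30
  Job 5: wait = 41
  Job 6: wait = 53
Sum of waiting times = 158
Average waiting time = 158/6 = 26.3333

26.3333


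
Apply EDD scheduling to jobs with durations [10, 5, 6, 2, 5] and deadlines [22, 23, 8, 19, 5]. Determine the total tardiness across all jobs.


Sort by due date (EDD order): [(5, 5), (6, 8), (2, 19), (10, 22), (5, 23)]
Compute completion times and tardiness:
  Job 1: p=5, d=5, C=5, tardiness=max(0,5-5)=0
  Job 2: p=6, d=8, C=11, tardiness=max(0,11-8)=3
  Job 3: p=2, d=19, C=13, tardiness=max(0,13-19)=0
  Job 4: p=10, d=22, C=23, tardiness=max(0,23-22)=1
  Job 5: p=5, d=23, C=28, tardiness=max(0,28-23)=5
Total tardiness = 9

9


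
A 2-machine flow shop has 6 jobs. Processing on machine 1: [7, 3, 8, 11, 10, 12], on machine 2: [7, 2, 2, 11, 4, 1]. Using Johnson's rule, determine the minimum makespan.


Apply Johnson's rule:
  Group 1 (a <= b): [(1, 7, 7), (4, 11, 11)]
  Group 2 (a > b): [(5, 10, 4), (2, 3, 2), (3, 8, 2), (6, 12, 1)]
Optimal job order: [1, 4, 5, 2, 3, 6]
Schedule:
  Job 1: M1 done at 7, M2 done at 14
  Job 4: M1 done at 18, M2 done at 29
  Job 5: M1 done at 28, M2 done at 33
  Job 2: M1 done at 31, M2 done at 35
  Job 3: M1 done at 39, M2 done at 41
  Job 6: M1 done at 51, M2 done at 52
Makespan = 52

52


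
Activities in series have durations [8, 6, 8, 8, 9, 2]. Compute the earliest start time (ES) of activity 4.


Activity 4 starts after activities 1 through 3 complete.
Predecessor durations: [8, 6, 8]
ES = 8 + 6 + 8 = 22

22


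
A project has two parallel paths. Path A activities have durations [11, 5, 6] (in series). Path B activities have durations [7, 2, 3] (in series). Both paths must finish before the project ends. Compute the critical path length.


Path A total = 11 + 5 + 6 = 22
Path B total = 7 + 2 + 3 = 12
Critical path = longest path = max(22, 12) = 22

22


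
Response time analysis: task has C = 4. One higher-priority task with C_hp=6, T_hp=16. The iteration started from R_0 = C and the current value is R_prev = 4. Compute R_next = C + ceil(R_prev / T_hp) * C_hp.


R_next = C + ceil(R_prev / T_hp) * C_hp
ceil(4 / 16) = ceil(0.25) = 1
Interference = 1 * 6 = 6
R_next = 4 + 6 = 10

10


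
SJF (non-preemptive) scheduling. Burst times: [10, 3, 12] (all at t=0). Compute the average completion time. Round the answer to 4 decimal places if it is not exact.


SJF order (ascending): [3, 10, 12]
Completion times:
  Job 1: burst=3, C=3
  Job 2: burst=10, C=13
  Job 3: burst=12, C=25
Average completion = 41/3 = 13.6667

13.6667


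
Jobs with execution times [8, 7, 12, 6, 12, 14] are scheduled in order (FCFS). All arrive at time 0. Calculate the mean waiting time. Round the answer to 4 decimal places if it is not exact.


FCFS order (as given): [8, 7, 12, 6, 12, 14]
Waiting times:
  Job 1: wait = 0
  Job 2: wait = 8
  Job 3: wait = 15
  Job 4: wait = 27
  Job 5: wait = 33
  Job 6: wait = 45
Sum of waiting times = 128
Average waiting time = 128/6 = 21.3333

21.3333


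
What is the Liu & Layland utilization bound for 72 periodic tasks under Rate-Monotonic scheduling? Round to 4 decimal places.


Compute 2^(1/72) = 1.0096735332
Subtract 1: 1.0096735332 - 1 = 0.0096735332
Multiply by n: 72 * 0.0096735332 = 0.6964943904
Round to 4 dp: 0.6965

0.6965


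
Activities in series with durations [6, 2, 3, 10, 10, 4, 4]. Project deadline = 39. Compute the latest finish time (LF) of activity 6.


LF(activity 6) = deadline - sum of successor durations
Successors: activities 7 through 7 with durations [4]
Sum of successor durations = 4
LF = 39 - 4 = 35

35


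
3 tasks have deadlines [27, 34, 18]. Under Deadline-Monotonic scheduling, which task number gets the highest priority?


Sort tasks by relative deadline (ascending):
  Task 3: deadline = 18
  Task 1: deadline = 27
  Task 2: deadline = 34
Priority order (highest first): [3, 1, 2]
Highest priority task = 3

3


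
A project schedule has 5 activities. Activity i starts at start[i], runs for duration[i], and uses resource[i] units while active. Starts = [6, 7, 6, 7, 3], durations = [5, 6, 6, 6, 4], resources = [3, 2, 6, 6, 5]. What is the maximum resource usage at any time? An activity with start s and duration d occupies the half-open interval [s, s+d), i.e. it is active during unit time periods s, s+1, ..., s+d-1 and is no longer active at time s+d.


Each activity i is active on [start_i, start_i + duration_i).
Compute total resource usage per time slot:
  t=0: active resources = [], total = 0
  t=1: active resources = [], total = 0
  t=2: active resources = [], total = 0
  t=3: active resources = [5], total = 5
  t=4: active resources = [5], total = 5
  t=5: active resources = [5], total = 5
  t=6: active resources = [3, 6, 5], total = 14
  t=7: active resources = [3, 2, 6, 6], total = 17
  t=8: active resources = [3, 2, 6, 6], total = 17
  t=9: active resources = [3, 2, 6, 6], total = 17
  t=10: active resources = [3, 2, 6, 6], total = 17
  t=11: active resources = [2, 6, 6], total = 14
  t=12: active resources = [2, 6], total = 8
Peak resource demand = 17

17


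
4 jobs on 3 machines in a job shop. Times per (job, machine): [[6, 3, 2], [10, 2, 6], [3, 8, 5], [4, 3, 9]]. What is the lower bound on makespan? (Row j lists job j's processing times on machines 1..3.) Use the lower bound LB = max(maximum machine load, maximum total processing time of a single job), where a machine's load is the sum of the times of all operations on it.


Machine loads:
  Machine 1: 6 + 10 + 3 + 4 = 23
  Machine 2: 3 + 2 + 8 + 3 = 16
  Machine 3: 2 + 6 + 5 + 9 = 22
Max machine load = 23
Job totals:
  Job 1: 11
  Job 2: 18
  Job 3: 16
  Job 4: 16
Max job total = 18
Lower bound = max(23, 18) = 23

23


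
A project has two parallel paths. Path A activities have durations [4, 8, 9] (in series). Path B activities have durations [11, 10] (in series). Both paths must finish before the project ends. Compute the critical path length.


Path A total = 4 + 8 + 9 = 21
Path B total = 11 + 10 = 21
Critical path = longest path = max(21, 21) = 21

21


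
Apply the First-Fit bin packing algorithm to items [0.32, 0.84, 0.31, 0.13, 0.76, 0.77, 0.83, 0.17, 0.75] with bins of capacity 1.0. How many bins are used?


Place items sequentially using First-Fit:
  Item 0.32 -> new Bin 1
  Item 0.84 -> new Bin 2
  Item 0.31 -> Bin 1 (now 0.63)
  Item 0.13 -> Bin 1 (now 0.76)
  Item 0.76 -> new Bin 3
  Item 0.77 -> new Bin 4
  Item 0.83 -> new Bin 5
  Item 0.17 -> Bin 1 (now 0.93)
  Item 0.75 -> new Bin 6
Total bins used = 6

6


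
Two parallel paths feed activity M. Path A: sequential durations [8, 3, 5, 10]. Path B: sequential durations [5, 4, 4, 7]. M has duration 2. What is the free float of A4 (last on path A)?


ES(A4) = sum of predecessors on chain A = 16
EF(A4) = ES + duration = 16 + 10 = 26
Successor of A4 is M. ES(M) = max(sum(A), sum(B)) = max(26, 20) = 26
Free float = ES(successor) - EF(current) = 26 - 26 = 0

0


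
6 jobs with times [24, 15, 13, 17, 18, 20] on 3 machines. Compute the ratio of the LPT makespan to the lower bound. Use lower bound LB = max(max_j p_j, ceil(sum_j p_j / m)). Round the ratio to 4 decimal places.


LPT order: [24, 20, 18, 17, 15, 13]
Machine loads after assignment: [37, 35, 35]
LPT makespan = 37
Lower bound = max(max_job, ceil(total/3)) = max(24, 36) = 36
Ratio = 37 / 36 = 1.0278

1.0278


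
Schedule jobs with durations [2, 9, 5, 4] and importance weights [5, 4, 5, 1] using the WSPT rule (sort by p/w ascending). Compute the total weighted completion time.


Compute p/w ratios and sort ascending (WSPT): [(2, 5), (5, 5), (9, 4), (4, 1)]
Compute weighted completion times:
  Job (p=2,w=5): C=2, w*C=5*2=10
  Job (p=5,w=5): C=7, w*C=5*7=35
  Job (p=9,w=4): C=16, w*C=4*16=64
  Job (p=4,w=1): C=20, w*C=1*20=20
Total weighted completion time = 129

129


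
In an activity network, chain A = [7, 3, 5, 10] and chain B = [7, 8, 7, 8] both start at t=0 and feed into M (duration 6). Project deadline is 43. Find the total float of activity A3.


Forward pass: ES(A3) = sum of predecessors on chain A = 10
EF = ES + duration = 10 + 5 = 15
Backward pass: LF(M) = deadline = 43; LS(M) = 43 - 6 = 37
LF(A3) = LS(M) - sum(successors on chain A) = 37 - 10 = 27
LS = LF - duration = 27 - 5 = 22
Total float = LS - ES = 22 - 10 = 12

12


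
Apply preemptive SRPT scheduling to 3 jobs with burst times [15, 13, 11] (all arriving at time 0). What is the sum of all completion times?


Since all jobs arrive at t=0, SRPT equals SPT ordering.
SPT order: [11, 13, 15]
Completion times:
  Job 1: p=11, C=11
  Job 2: p=13, C=24
  Job 3: p=15, C=39
Total completion time = 11 + 24 + 39 = 74

74


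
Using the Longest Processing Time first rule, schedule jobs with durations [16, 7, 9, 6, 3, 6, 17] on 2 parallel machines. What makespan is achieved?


Sort jobs in decreasing order (LPT): [17, 16, 9, 7, 6, 6, 3]
Assign each job to the least loaded machine:
  Machine 1: jobs [17, 7, 6, 3], load = 33
  Machine 2: jobs [16, 9, 6], load = 31
Makespan = max load = 33

33


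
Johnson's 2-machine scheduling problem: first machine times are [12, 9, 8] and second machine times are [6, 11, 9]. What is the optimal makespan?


Apply Johnson's rule:
  Group 1 (a <= b): [(3, 8, 9), (2, 9, 11)]
  Group 2 (a > b): [(1, 12, 6)]
Optimal job order: [3, 2, 1]
Schedule:
  Job 3: M1 done at 8, M2 done at 17
  Job 2: M1 done at 17, M2 done at 28
  Job 1: M1 done at 29, M2 done at 35
Makespan = 35

35


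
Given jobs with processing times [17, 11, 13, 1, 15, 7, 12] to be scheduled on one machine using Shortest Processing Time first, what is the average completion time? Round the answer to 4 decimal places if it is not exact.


Sort jobs by processing time (SPT order): [1, 7, 11, 12, 13, 15, 17]
Compute completion times sequentially:
  Job 1: processing = 1, completes at 1
  Job 2: processing = 7, completes at 8
  Job 3: processing = 11, completes at 19
  Job 4: processing = 12, completes at 31
  Job 5: processing = 13, completes at 44
  Job 6: processing = 15, completes at 59
  Job 7: processing = 17, completes at 76
Sum of completion times = 238
Average completion time = 238/7 = 34.0

34.0


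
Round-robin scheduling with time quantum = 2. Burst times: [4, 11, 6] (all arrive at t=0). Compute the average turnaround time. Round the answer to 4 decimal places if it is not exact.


Time quantum = 2
Execution trace:
  J1 runs 2 units, time = 2
  J2 runs 2 units, time = 4
  J3 runs 2 units, time = 6
  J1 runs 2 units, time = 8
  J2 runs 2 units, time = 10
  J3 runs 2 units, time = 12
  J2 runs 2 units, time = 14
  J3 runs 2 units, time = 16
  J2 runs 2 units, time = 18
  J2 runs 2 units, time = 20
  J2 runs 1 units, time = 21
Finish times: [8, 21, 16]
Average turnaround = 45/3 = 15.0

15.0


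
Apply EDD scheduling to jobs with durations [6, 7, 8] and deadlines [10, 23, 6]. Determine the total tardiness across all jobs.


Sort by due date (EDD order): [(8, 6), (6, 10), (7, 23)]
Compute completion times and tardiness:
  Job 1: p=8, d=6, C=8, tardiness=max(0,8-6)=2
  Job 2: p=6, d=10, C=14, tardiness=max(0,14-10)=4
  Job 3: p=7, d=23, C=21, tardiness=max(0,21-23)=0
Total tardiness = 6

6


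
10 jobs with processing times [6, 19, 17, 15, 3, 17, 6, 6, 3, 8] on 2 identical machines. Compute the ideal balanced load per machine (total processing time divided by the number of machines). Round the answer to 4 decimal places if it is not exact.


Total processing time = 6 + 19 + 17 + 15 + 3 + 17 + 6 + 6 + 3 + 8 = 100
Number of machines = 2
Ideal balanced load = 100 / 2 = 50.0

50.0


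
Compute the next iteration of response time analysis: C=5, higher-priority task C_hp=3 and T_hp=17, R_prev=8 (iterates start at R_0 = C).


R_next = C + ceil(R_prev / T_hp) * C_hp
ceil(8 / 17) = ceil(0.4706) = 1
Interference = 1 * 3 = 3
R_next = 5 + 3 = 8
R_next = R_prev, so the iteration has converged (response time = 8).

8


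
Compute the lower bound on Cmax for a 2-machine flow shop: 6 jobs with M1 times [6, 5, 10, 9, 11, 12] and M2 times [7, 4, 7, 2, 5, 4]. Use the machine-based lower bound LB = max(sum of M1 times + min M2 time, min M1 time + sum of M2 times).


LB1 = sum(M1 times) + min(M2 times) = 53 + 2 = 55
LB2 = min(M1 times) + sum(M2 times) = 5 + 29 = 34
Lower bound = max(LB1, LB2) = max(55, 34) = 55

55


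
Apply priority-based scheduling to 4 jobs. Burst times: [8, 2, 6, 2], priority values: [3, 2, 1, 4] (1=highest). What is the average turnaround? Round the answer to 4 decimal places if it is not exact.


Sort by priority (ascending = highest first):
Order: [(1, 6), (2, 2), (3, 8), (4, 2)]
Completion times:
  Priority 1, burst=6, C=6
  Priority 2, burst=2, C=8
  Priority 3, burst=8, C=16
  Priority 4, burst=2, C=18
Average turnaround = 48/4 = 12.0

12.0


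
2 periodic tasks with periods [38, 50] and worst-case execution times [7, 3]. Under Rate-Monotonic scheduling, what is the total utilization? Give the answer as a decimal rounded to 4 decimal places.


Compute individual utilizations (exact fractions):
  Task 1: C/T = 7/38 (approx. 0.1842)
  Task 2: C/T = 3/50 (approx. 0.06)
Total utilization U = 7/38 + 3/50 = 116/475
Rounded to 4 decimal places: U = 0.2442
RM (Liu & Layland) bound for 2 tasks = 0.828427; compare with U = 116/475 (approx. 0.244211)
U <= bound, so schedulable by RM sufficient condition.

0.2442


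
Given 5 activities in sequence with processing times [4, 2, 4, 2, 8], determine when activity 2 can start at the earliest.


Activity 2 starts after activities 1 through 1 complete.
Predecessor durations: [4]
ES = 4 = 4

4


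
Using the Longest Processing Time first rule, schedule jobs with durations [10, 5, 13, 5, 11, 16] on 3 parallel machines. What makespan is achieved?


Sort jobs in decreasing order (LPT): [16, 13, 11, 10, 5, 5]
Assign each job to the least loaded machine:
  Machine 1: jobs [16, 5], load = 21
  Machine 2: jobs [13, 5], load = 18
  Machine 3: jobs [11, 10], load = 21
Makespan = max load = 21

21


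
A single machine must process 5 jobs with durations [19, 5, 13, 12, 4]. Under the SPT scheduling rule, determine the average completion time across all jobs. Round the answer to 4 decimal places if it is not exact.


Sort jobs by processing time (SPT order): [4, 5, 12, 13, 19]
Compute completion times sequentially:
  Job 1: processing = 4, completes at 4
  Job 2: processing = 5, completes at 9
  Job 3: processing = 12, completes at 21
  Job 4: processing = 13, completes at 34
  Job 5: processing = 19, completes at 53
Sum of completion times = 121
Average completion time = 121/5 = 24.2

24.2


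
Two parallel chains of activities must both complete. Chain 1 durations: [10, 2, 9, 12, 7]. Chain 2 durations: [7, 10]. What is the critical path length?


Path A total = 10 + 2 + 9 + 12 + 7 = 40
Path B total = 7 + 10 = 17
Critical path = longest path = max(40, 17) = 40

40


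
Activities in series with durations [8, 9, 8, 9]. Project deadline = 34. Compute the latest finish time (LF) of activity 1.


LF(activity 1) = deadline - sum of successor durations
Successors: activities 2 through 4 with durations [9, 8, 9]
Sum of successor durations = 26
LF = 34 - 26 = 8

8


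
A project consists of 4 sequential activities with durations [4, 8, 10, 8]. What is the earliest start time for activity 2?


Activity 2 starts after activities 1 through 1 complete.
Predecessor durations: [4]
ES = 4 = 4

4


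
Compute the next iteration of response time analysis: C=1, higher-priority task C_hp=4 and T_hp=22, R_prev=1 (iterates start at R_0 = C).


R_next = C + ceil(R_prev / T_hp) * C_hp
ceil(1 / 22) = ceil(0.0455) = 1
Interference = 1 * 4 = 4
R_next = 1 + 4 = 5

5


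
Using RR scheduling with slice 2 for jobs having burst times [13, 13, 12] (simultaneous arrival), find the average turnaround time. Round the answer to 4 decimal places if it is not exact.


Time quantum = 2
Execution trace:
  J1 runs 2 units, time = 2
  J2 runs 2 units, time = 4
  J3 runs 2 units, time = 6
  J1 runs 2 units, time = 8
  J2 runs 2 units, time = 10
  J3 runs 2 units, time = 12
  J1 runs 2 units, time = 14
  J2 runs 2 units, time = 16
  J3 runs 2 units, time = 18
  J1 runs 2 units, time = 20
  J2 runs 2 units, time = 22
  J3 runs 2 units, time = 24
  J1 runs 2 units, time = 26
  J2 runs 2 units, time = 28
  J3 runs 2 units, time = 30
  J1 runs 2 units, time = 32
  J2 runs 2 units, time = 34
  J3 runs 2 units, time = 36
  J1 runs 1 units, time = 37
  J2 runs 1 units, time = 38
Finish times: [37, 38, 36]
Average turnaround = 111/3 = 37.0

37.0


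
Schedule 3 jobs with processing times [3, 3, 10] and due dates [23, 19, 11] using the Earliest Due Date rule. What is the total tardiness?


Sort by due date (EDD order): [(10, 11), (3, 19), (3, 23)]
Compute completion times and tardiness:
  Job 1: p=10, d=11, C=10, tardiness=max(0,10-11)=0
  Job 2: p=3, d=19, C=13, tardiness=max(0,13-19)=0
  Job 3: p=3, d=23, C=16, tardiness=max(0,16-23)=0
Total tardiness = 0

0


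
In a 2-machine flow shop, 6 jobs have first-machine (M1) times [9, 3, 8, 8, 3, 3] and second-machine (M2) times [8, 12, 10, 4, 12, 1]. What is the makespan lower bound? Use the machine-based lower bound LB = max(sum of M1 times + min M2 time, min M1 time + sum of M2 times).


LB1 = sum(M1 times) + min(M2 times) = 34 + 1 = 35
LB2 = min(M1 times) + sum(M2 times) = 3 + 47 = 50
Lower bound = max(LB1, LB2) = max(35, 50) = 50

50


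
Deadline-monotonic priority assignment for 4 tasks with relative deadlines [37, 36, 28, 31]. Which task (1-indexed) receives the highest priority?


Sort tasks by relative deadline (ascending):
  Task 3: deadline = 28
  Task 4: deadline = 31
  Task 2: deadline = 36
  Task 1: deadline = 37
Priority order (highest first): [3, 4, 2, 1]
Highest priority task = 3

3


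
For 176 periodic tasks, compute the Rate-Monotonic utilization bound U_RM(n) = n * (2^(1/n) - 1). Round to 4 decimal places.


Compute 2^(1/176) = 1.0039461017
Subtract 1: 1.0039461017 - 1 = 0.0039461017
Multiply by n: 176 * 0.0039461017 = 0.6945138992
Round to 4 dp: 0.6945

0.6945


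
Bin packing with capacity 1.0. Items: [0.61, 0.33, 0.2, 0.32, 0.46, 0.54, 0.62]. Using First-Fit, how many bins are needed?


Place items sequentially using First-Fit:
  Item 0.61 -> new Bin 1
  Item 0.33 -> Bin 1 (now 0.94)
  Item 0.2 -> new Bin 2
  Item 0.32 -> Bin 2 (now 0.52)
  Item 0.46 -> Bin 2 (now 0.98)
  Item 0.54 -> new Bin 3
  Item 0.62 -> new Bin 4
Total bins used = 4

4


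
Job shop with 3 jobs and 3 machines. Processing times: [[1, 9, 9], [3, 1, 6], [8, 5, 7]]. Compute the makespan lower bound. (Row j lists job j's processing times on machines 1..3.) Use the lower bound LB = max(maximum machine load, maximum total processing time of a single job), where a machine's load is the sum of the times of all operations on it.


Machine loads:
  Machine 1: 1 + 3 + 8 = 12
  Machine 2: 9 + 1 + 5 = 15
  Machine 3: 9 + 6 + 7 = 22
Max machine load = 22
Job totals:
  Job 1: 19
  Job 2: 10
  Job 3: 20
Max job total = 20
Lower bound = max(22, 20) = 22

22


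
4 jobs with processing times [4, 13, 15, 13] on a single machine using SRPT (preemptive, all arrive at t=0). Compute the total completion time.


Since all jobs arrive at t=0, SRPT equals SPT ordering.
SPT order: [4, 13, 13, 15]
Completion times:
  Job 1: p=4, C=4
  Job 2: p=13, C=17
  Job 3: p=13, C=30
  Job 4: p=15, C=45
Total completion time = 4 + 17 + 30 + 45 = 96

96


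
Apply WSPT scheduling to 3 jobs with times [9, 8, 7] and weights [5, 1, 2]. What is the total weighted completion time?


Compute p/w ratios and sort ascending (WSPT): [(9, 5), (7, 2), (8, 1)]
Compute weighted completion times:
  Job (p=9,w=5): C=9, w*C=5*9=45
  Job (p=7,w=2): C=16, w*C=2*16=32
  Job (p=8,w=1): C=24, w*C=1*24=24
Total weighted completion time = 101

101


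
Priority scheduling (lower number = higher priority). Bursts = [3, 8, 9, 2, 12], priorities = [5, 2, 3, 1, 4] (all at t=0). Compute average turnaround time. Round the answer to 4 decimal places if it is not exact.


Sort by priority (ascending = highest first):
Order: [(1, 2), (2, 8), (3, 9), (4, 12), (5, 3)]
Completion times:
  Priority 1, burst=2, C=2
  Priority 2, burst=8, C=10
  Priority 3, burst=9, C=19
  Priority 4, burst=12, C=31
  Priority 5, burst=3, C=34
Average turnaround = 96/5 = 19.2

19.2


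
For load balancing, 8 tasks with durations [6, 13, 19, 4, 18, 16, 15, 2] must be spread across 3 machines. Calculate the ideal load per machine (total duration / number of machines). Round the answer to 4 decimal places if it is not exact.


Total processing time = 6 + 13 + 19 + 4 + 18 + 16 + 15 + 2 = 93
Number of machines = 3
Ideal balanced load = 93 / 3 = 31.0

31.0


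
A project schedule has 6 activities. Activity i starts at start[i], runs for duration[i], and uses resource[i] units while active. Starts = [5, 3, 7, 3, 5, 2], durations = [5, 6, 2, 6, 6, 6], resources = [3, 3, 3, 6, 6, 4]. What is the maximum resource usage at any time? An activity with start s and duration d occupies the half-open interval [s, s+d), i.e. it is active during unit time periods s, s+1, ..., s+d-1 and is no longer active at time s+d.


Each activity i is active on [start_i, start_i + duration_i).
Compute total resource usage per time slot:
  t=0: active resources = [], total = 0
  t=1: active resources = [], total = 0
  t=2: active resources = [4], total = 4
  t=3: active resources = [3, 6, 4], total = 13
  t=4: active resources = [3, 6, 4], total = 13
  t=5: active resources = [3, 3, 6, 6, 4], total = 22
  t=6: active resources = [3, 3, 6, 6, 4], total = 22
  t=7: active resources = [3, 3, 3, 6, 6, 4], total = 25
  t=8: active resources = [3, 3, 3, 6, 6], total = 21
  t=9: active resources = [3, 6], total = 9
  t=10: active resources = [6], total = 6
Peak resource demand = 25

25


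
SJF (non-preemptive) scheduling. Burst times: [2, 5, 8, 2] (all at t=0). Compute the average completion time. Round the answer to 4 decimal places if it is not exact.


SJF order (ascending): [2, 2, 5, 8]
Completion times:
  Job 1: burst=2, C=2
  Job 2: burst=2, C=4
  Job 3: burst=5, C=9
  Job 4: burst=8, C=17
Average completion = 32/4 = 8.0

8.0


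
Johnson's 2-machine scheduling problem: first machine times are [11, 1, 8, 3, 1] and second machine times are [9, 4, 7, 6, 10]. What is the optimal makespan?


Apply Johnson's rule:
  Group 1 (a <= b): [(2, 1, 4), (5, 1, 10), (4, 3, 6)]
  Group 2 (a > b): [(1, 11, 9), (3, 8, 7)]
Optimal job order: [2, 5, 4, 1, 3]
Schedule:
  Job 2: M1 done at 1, M2 done at 5
  Job 5: M1 done at 2, M2 done at 15
  Job 4: M1 done at 5, M2 done at 21
  Job 1: M1 done at 16, M2 done at 30
  Job 3: M1 done at 24, M2 done at 37
Makespan = 37

37


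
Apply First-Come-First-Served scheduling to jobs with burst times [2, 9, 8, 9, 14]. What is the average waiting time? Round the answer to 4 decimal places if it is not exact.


FCFS order (as given): [2, 9, 8, 9, 14]
Waiting times:
  Job 1: wait = 0
  Job 2: wait = 2
  Job 3: wait = 11
  Job 4: wait = 19
  Job 5: wait = 28
Sum of waiting times = 60
Average waiting time = 60/5 = 12.0

12.0


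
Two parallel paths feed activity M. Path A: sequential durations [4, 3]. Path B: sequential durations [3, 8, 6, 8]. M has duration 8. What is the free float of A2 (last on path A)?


ES(A2) = sum of predecessors on chain A = 4
EF(A2) = ES + duration = 4 + 3 = 7
Successor of A2 is M. ES(M) = max(sum(A), sum(B)) = max(7, 25) = 25
Free float = ES(successor) - EF(current) = 25 - 7 = 18

18


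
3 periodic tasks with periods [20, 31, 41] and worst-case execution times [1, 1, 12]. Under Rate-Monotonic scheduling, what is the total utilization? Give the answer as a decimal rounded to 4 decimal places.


Compute individual utilizations (exact fractions):
  Task 1: C/T = 1/20 (approx. 0.05)
  Task 2: C/T = 1/31 (approx. 0.0323)
  Task 3: C/T = 12/41 (approx. 0.2927)
Total utilization U = 1/20 + 1/31 + 12/41 = 9531/25420
Rounded to 4 decimal places: U = 0.3749
RM (Liu & Layland) bound for 3 tasks = 0.779763; compare with U = 9531/25420 (approx. 0.374941)
U <= bound, so schedulable by RM sufficient condition.

0.3749


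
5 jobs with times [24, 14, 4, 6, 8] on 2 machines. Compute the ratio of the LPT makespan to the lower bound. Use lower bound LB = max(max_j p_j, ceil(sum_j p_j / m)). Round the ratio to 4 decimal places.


LPT order: [24, 14, 8, 6, 4]
Machine loads after assignment: [28, 28]
LPT makespan = 28
Lower bound = max(max_job, ceil(total/2)) = max(24, 28) = 28
Ratio = 28 / 28 = 1.0

1.0


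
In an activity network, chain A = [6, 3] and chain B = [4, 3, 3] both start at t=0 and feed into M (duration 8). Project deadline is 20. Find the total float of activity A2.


Forward pass: ES(A2) = sum of predecessors on chain A = 6
EF = ES + duration = 6 + 3 = 9
Backward pass: LF(M) = deadline = 20; LS(M) = 20 - 8 = 12
LF(A2) = LS(M) - sum(successors on chain A) = 12 - 0 = 12
LS = LF - duration = 12 - 3 = 9
Total float = LS - ES = 9 - 6 = 3

3


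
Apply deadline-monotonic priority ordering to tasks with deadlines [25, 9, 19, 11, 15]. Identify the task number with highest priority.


Sort tasks by relative deadline (ascending):
  Task 2: deadline = 9
  Task 4: deadline = 11
  Task 5: deadline = 15
  Task 3: deadline = 19
  Task 1: deadline = 25
Priority order (highest first): [2, 4, 5, 3, 1]
Highest priority task = 2

2


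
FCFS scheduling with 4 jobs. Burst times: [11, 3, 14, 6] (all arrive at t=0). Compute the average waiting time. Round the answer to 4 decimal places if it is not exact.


FCFS order (as given): [11, 3, 14, 6]
Waiting times:
  Job 1: wait = 0
  Job 2: wait = 11
  Job 3: wait = 14
  Job 4: wait = 28
Sum of waiting times = 53
Average waiting time = 53/4 = 13.25

13.25


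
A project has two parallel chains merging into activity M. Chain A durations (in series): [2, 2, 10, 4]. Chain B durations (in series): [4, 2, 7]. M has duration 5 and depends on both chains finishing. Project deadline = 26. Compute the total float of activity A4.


Forward pass: ES(A4) = sum of predecessors on chain A = 14
EF = ES + duration = 14 + 4 = 18
Backward pass: LF(M) = deadline = 26; LS(M) = 26 - 5 = 21
LF(A4) = LS(M) - sum(successors on chain A) = 21 - 0 = 21
LS = LF - duration = 21 - 4 = 17
Total float = LS - ES = 17 - 14 = 3

3


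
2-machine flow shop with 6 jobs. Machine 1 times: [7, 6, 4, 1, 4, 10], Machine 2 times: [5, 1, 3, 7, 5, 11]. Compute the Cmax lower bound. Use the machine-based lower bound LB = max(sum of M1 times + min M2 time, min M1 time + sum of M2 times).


LB1 = sum(M1 times) + min(M2 times) = 32 + 1 = 33
LB2 = min(M1 times) + sum(M2 times) = 1 + 32 = 33
Lower bound = max(LB1, LB2) = max(33, 33) = 33

33


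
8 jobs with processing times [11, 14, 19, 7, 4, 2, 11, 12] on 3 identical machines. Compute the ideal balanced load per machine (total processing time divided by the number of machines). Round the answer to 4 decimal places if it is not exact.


Total processing time = 11 + 14 + 19 + 7 + 4 + 2 + 11 + 12 = 80
Number of machines = 3
Ideal balanced load = 80 / 3 = 26.6667

26.6667


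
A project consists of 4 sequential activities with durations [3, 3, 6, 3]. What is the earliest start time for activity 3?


Activity 3 starts after activities 1 through 2 complete.
Predecessor durations: [3, 3]
ES = 3 + 3 = 6

6


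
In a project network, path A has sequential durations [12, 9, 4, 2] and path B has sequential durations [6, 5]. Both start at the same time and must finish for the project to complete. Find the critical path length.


Path A total = 12 + 9 + 4 + 2 = 27
Path B total = 6 + 5 = 11
Critical path = longest path = max(27, 11) = 27

27


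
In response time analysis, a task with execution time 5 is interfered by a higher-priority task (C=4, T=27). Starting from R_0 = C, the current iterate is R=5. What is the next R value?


R_next = C + ceil(R_prev / T_hp) * C_hp
ceil(5 / 27) = ceil(0.1852) = 1
Interference = 1 * 4 = 4
R_next = 5 + 4 = 9

9


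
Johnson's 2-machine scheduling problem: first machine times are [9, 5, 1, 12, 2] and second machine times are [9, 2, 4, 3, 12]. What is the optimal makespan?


Apply Johnson's rule:
  Group 1 (a <= b): [(3, 1, 4), (5, 2, 12), (1, 9, 9)]
  Group 2 (a > b): [(4, 12, 3), (2, 5, 2)]
Optimal job order: [3, 5, 1, 4, 2]
Schedule:
  Job 3: M1 done at 1, M2 done at 5
  Job 5: M1 done at 3, M2 done at 17
  Job 1: M1 done at 12, M2 done at 26
  Job 4: M1 done at 24, M2 done at 29
  Job 2: M1 done at 29, M2 done at 31
Makespan = 31

31


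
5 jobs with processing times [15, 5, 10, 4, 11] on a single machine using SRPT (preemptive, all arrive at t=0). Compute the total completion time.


Since all jobs arrive at t=0, SRPT equals SPT ordering.
SPT order: [4, 5, 10, 11, 15]
Completion times:
  Job 1: p=4, C=4
  Job 2: p=5, C=9
  Job 3: p=10, C=19
  Job 4: p=11, C=30
  Job 5: p=15, C=45
Total completion time = 4 + 9 + 19 + 30 + 45 = 107

107


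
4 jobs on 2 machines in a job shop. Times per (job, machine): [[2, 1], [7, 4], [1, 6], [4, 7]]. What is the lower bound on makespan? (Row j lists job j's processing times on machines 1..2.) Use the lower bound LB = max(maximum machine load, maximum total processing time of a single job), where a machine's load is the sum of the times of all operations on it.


Machine loads:
  Machine 1: 2 + 7 + 1 + 4 = 14
  Machine 2: 1 + 4 + 6 + 7 = 18
Max machine load = 18
Job totals:
  Job 1: 3
  Job 2: 11
  Job 3: 7
  Job 4: 11
Max job total = 11
Lower bound = max(18, 11) = 18

18


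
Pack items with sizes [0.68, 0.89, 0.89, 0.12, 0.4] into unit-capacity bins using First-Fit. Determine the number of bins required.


Place items sequentially using First-Fit:
  Item 0.68 -> new Bin 1
  Item 0.89 -> new Bin 2
  Item 0.89 -> new Bin 3
  Item 0.12 -> Bin 1 (now 0.8)
  Item 0.4 -> new Bin 4
Total bins used = 4

4


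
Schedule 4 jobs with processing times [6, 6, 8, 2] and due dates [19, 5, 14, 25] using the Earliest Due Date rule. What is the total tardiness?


Sort by due date (EDD order): [(6, 5), (8, 14), (6, 19), (2, 25)]
Compute completion times and tardiness:
  Job 1: p=6, d=5, C=6, tardiness=max(0,6-5)=1
  Job 2: p=8, d=14, C=14, tardiness=max(0,14-14)=0
  Job 3: p=6, d=19, C=20, tardiness=max(0,20-19)=1
  Job 4: p=2, d=25, C=22, tardiness=max(0,22-25)=0
Total tardiness = 2

2


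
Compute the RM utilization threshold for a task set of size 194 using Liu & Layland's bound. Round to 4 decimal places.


Compute 2^(1/194) = 1.0035793141
Subtract 1: 1.0035793141 - 1 = 0.0035793141
Multiply by n: 194 * 0.0035793141 = 0.6943869354
Round to 4 dp: 0.6944

0.6944


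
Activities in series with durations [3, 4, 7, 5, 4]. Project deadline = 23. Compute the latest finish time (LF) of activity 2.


LF(activity 2) = deadline - sum of successor durations
Successors: activities 3 through 5 with durations [7, 5, 4]
Sum of successor durations = 16
LF = 23 - 16 = 7

7


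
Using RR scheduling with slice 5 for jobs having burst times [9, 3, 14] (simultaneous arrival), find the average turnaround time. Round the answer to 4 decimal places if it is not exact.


Time quantum = 5
Execution trace:
  J1 runs 5 units, time = 5
  J2 runs 3 units, time = 8
  J3 runs 5 units, time = 13
  J1 runs 4 units, time = 17
  J3 runs 5 units, time = 22
  J3 runs 4 units, time = 26
Finish times: [17, 8, 26]
Average turnaround = 51/3 = 17.0

17.0


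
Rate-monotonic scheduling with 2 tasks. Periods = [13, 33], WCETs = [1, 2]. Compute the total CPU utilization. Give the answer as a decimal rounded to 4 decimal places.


Compute individual utilizations (exact fractions):
  Task 1: C/T = 1/13 (approx. 0.0769)
  Task 2: C/T = 2/33 (approx. 0.0606)
Total utilization U = 1/13 + 2/33 = 59/429
Rounded to 4 decimal places: U = 0.1375
RM (Liu & Layland) bound for 2 tasks = 0.828427; compare with U = 59/429 (approx. 0.137529)
U <= bound, so schedulable by RM sufficient condition.

0.1375


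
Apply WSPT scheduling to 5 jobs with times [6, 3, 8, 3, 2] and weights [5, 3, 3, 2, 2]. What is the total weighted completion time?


Compute p/w ratios and sort ascending (WSPT): [(3, 3), (2, 2), (6, 5), (3, 2), (8, 3)]
Compute weighted completion times:
  Job (p=3,w=3): C=3, w*C=3*3=9
  Job (p=2,w=2): C=5, w*C=2*5=10
  Job (p=6,w=5): C=11, w*C=5*11=55
  Job (p=3,w=2): C=14, w*C=2*14=28
  Job (p=8,w=3): C=22, w*C=3*22=66
Total weighted completion time = 168

168


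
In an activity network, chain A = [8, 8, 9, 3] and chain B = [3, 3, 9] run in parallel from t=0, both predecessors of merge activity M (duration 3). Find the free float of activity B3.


ES(B3) = sum of predecessors on chain B = 6
EF(B3) = ES + duration = 6 + 9 = 15
Successor of B3 is M. ES(M) = max(sum(A), sum(B)) = max(28, 15) = 28
Free float = ES(successor) - EF(current) = 28 - 15 = 13

13


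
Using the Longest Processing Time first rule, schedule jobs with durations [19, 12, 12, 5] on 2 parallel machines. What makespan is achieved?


Sort jobs in decreasing order (LPT): [19, 12, 12, 5]
Assign each job to the least loaded machine:
  Machine 1: jobs [19, 5], load = 24
  Machine 2: jobs [12, 12], load = 24
Makespan = max load = 24

24


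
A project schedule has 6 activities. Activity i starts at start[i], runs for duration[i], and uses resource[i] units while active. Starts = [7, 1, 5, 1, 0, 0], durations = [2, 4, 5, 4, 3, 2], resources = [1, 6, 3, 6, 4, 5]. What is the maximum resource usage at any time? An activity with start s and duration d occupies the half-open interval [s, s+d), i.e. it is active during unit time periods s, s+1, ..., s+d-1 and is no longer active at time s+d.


Each activity i is active on [start_i, start_i + duration_i).
Compute total resource usage per time slot:
  t=0: active resources = [4, 5], total = 9
  t=1: active resources = [6, 6, 4, 5], total = 21
  t=2: active resources = [6, 6, 4], total = 16
  t=3: active resources = [6, 6], total = 12
  t=4: active resources = [6, 6], total = 12
  t=5: active resources = [3], total = 3
  t=6: active resources = [3], total = 3
  t=7: active resources = [1, 3], total = 4
  t=8: active resources = [1, 3], total = 4
  t=9: active resources = [3], total = 3
Peak resource demand = 21

21


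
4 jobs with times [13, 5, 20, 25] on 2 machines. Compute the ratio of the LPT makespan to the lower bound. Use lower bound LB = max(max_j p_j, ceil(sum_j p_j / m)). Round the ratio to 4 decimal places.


LPT order: [25, 20, 13, 5]
Machine loads after assignment: [30, 33]
LPT makespan = 33
Lower bound = max(max_job, ceil(total/2)) = max(25, 32) = 32
Ratio = 33 / 32 = 1.0313

1.0313


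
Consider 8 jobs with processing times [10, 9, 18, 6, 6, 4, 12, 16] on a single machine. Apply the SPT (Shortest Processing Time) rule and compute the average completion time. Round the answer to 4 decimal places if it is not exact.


Sort jobs by processing time (SPT order): [4, 6, 6, 9, 10, 12, 16, 18]
Compute completion times sequentially:
  Job 1: processing = 4, completes at 4
  Job 2: processing = 6, completes at 10
  Job 3: processing = 6, completes at 16
  Job 4: processing = 9, completes at 25
  Job 5: processing = 10, completes at 35
  Job 6: processing = 12, completes at 47
  Job 7: processing = 16, completes at 63
  Job 8: processing = 18, completes at 81
Sum of completion times = 281
Average completion time = 281/8 = 35.125

35.125


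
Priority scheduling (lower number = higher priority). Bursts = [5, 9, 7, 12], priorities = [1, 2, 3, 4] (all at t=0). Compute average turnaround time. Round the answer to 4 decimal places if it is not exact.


Sort by priority (ascending = highest first):
Order: [(1, 5), (2, 9), (3, 7), (4, 12)]
Completion times:
  Priority 1, burst=5, C=5
  Priority 2, burst=9, C=14
  Priority 3, burst=7, C=21
  Priority 4, burst=12, C=33
Average turnaround = 73/4 = 18.25

18.25
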